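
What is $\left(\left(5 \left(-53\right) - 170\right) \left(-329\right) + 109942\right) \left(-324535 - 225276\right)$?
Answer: $-139133522227$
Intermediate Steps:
$\left(\left(5 \left(-53\right) - 170\right) \left(-329\right) + 109942\right) \left(-324535 - 225276\right) = \left(\left(-265 - 170\right) \left(-329\right) + 109942\right) \left(-549811\right) = \left(\left(-435\right) \left(-329\right) + 109942\right) \left(-549811\right) = \left(143115 + 109942\right) \left(-549811\right) = 253057 \left(-549811\right) = -139133522227$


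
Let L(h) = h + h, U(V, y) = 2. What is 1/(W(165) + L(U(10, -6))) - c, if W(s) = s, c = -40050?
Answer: 6768451/169 ≈ 40050.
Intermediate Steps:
L(h) = 2*h
1/(W(165) + L(U(10, -6))) - c = 1/(165 + 2*2) - 1*(-40050) = 1/(165 + 4) + 40050 = 1/169 + 40050 = 6768451/169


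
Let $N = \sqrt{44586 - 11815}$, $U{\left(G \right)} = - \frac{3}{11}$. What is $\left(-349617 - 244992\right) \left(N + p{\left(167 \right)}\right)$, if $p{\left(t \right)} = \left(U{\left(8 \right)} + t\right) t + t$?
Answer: $- \frac{183207952035}{11} - 594609 \sqrt{32771} \approx -1.6763 \cdot 10^{10}$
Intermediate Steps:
$U{\left(G \right)} = - \frac{3}{11}$ ($U{\left(G \right)} = \left(-3\right) \frac{1}{11} = - \frac{3}{11}$)
$N = \sqrt{32771} \approx 181.03$
$p{\left(t \right)} = t + t \left(- \frac{3}{11} + t\right)$ ($p{\left(t \right)} = \left(- \frac{3}{11} + t\right) t + t = t \left(- \frac{3}{11} + t\right) + t = t + t \left(- \frac{3}{11} + t\right)$)
$\left(-349617 - 244992\right) \left(N + p{\left(167 \right)}\right) = \left(-349617 - 244992\right) \left(\sqrt{32771} + \frac{1}{11} \cdot 167 \left(8 + 11 \cdot 167\right)\right) = - 594609 \left(\sqrt{32771} + \frac{1}{11} \cdot 167 \left(8 + 1837\right)\right) = - 594609 \left(\sqrt{32771} + \frac{1}{11} \cdot 167 \cdot 1845\right) = - 594609 \left(\sqrt{32771} + \frac{308115}{11}\right) = - 594609 \left(\frac{308115}{11} + \sqrt{32771}\right) = - \frac{183207952035}{11} - 594609 \sqrt{32771}$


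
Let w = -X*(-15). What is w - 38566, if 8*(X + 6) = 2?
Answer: -154609/4 ≈ -38652.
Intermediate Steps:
X = -23/4 (X = -6 + (⅛)*2 = -6 + ¼ = -23/4 ≈ -5.7500)
w = -345/4 (w = -1*(-23/4)*(-15) = (23/4)*(-15) = -345/4 ≈ -86.250)
w - 38566 = -345/4 - 38566 = -154609/4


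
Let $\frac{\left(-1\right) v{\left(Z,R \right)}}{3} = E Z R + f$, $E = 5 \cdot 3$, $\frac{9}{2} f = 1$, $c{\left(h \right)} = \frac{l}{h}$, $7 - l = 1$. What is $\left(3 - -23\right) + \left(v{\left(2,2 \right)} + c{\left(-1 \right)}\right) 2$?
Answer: $- \frac{1042}{3} \approx -347.33$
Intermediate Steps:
$l = 6$ ($l = 7 - 1 = 6$)
$c{\left(h \right)} = \frac{6}{h}$
$f = \frac{2}{9}$ ($f = \frac{2}{9} \cdot 1 = \frac{2}{9} \approx 0.22222$)
$E = 15$
$v{\left(Z,R \right)} = - \frac{2}{3} - 45 R Z$ ($v{\left(Z,R \right)} = - 3 \left(15 Z R + \frac{2}{9}\right) = - 3 \left(15 R Z + \frac{2}{9}\right) = - 3 \left(\frac{2}{9} + 15 R Z\right) = - \frac{2}{3} - 45 R Z$)
$\left(3 - -23\right) + \left(v{\left(2,2 \right)} + c{\left(-1 \right)}\right) 2 = \left(3 - -23\right) + \left(\left(- \frac{2}{3} - 90 \cdot 2\right) + \frac{6}{-1}\right) 2 = \left(3 + 23\right) + \left(\left(- \frac{2}{3} - 180\right) + 6 \left(-1\right)\right) 2 = 26 + \left(- \frac{542}{3} - 6\right) 2 = 26 - \frac{1120}{3} = - \frac{1042}{3}$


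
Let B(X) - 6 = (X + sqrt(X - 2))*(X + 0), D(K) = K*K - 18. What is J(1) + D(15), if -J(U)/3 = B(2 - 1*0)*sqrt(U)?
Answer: 177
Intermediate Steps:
D(K) = -18 + K**2 (D(K) = K**2 - 18 = -18 + K**2)
B(X) = 6 + X*(X + sqrt(-2 + X)) (B(X) = 6 + (X + sqrt(X - 2))*(X + 0) = 6 + (X + sqrt(-2 + X))*X = 6 + X*(X + sqrt(-2 + X)))
J(U) = -30*sqrt(U) (J(U) = -3*(6 + (2 - 1*0)**2 + (2 - 1*0)*sqrt(-2 + (2 - 1*0)))*sqrt(U) = -3*(6 + (2 + 0)**2 + (2 + 0)*sqrt(-2 + (2 + 0)))*sqrt(U) = -3*(6 + 2**2 + 2*sqrt(-2 + 2))*sqrt(U) = -3*(6 + 4 + 2*sqrt(0))*sqrt(U) = -3*(6 + 4 + 2*0)*sqrt(U) = -3*(6 + 4 + 0)*sqrt(U) = -30*sqrt(U))
J(1) + D(15) = -30*sqrt(1) + (-18 + 15**2) = -30*1 + (-18 + 225) = -30 + 207 = 177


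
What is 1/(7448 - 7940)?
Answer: -1/492 ≈ -0.0020325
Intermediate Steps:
1/(7448 - 7940) = 1/(-492) = -1/492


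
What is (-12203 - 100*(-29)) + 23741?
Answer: 14438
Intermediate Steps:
(-12203 - 100*(-29)) + 23741 = (-12203 + 2900) + 23741 = -9303 + 23741 = 14438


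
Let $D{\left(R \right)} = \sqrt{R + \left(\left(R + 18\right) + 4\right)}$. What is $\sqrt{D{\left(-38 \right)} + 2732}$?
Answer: $\sqrt{2732 + 3 i \sqrt{6}} \approx 52.269 + 0.07029 i$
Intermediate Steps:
$D{\left(R \right)} = \sqrt{22 + 2 R}$ ($D{\left(R \right)} = \sqrt{R + \left(\left(18 + R\right) + 4\right)} = \sqrt{R + \left(22 + R\right)} = \sqrt{22 + 2 R}$)
$\sqrt{D{\left(-38 \right)} + 2732} = \sqrt{\sqrt{22 + 2 \left(-38\right)} + 2732} = \sqrt{\sqrt{22 - 76} + 2732} = \sqrt{\sqrt{-54} + 2732} = \sqrt{3 i \sqrt{6} + 2732} = \sqrt{2732 + 3 i \sqrt{6}}$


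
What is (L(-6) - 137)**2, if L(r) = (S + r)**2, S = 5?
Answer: 18496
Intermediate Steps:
L(r) = (5 + r)**2
(L(-6) - 137)**2 = ((5 - 6)**2 - 137)**2 = ((-1)**2 - 137)**2 = (1 - 137)**2 = (-136)**2 = 18496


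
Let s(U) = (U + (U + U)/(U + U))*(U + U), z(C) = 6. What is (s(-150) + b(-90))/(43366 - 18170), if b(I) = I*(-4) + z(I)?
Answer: 22533/12598 ≈ 1.7886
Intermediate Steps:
b(I) = 6 - 4*I (b(I) = I*(-4) + 6 = -4*I + 6 = 6 - 4*I)
s(U) = 2*U*(1 + U) (s(U) = (U + (2*U)/((2*U)))*(2*U) = (U + (2*U)*(1/(2*U)))*(2*U) = (U + 1)*(2*U) = (1 + U)*(2*U) = 2*U*(1 + U))
(s(-150) + b(-90))/(43366 - 18170) = (2*(-150)*(1 - 150) + (6 - 4*(-90)))/(43366 - 18170) = (2*(-150)*(-149) + (6 + 360))/25196 = (44700 + 366)*(1/25196) = 45066*(1/25196) = 22533/12598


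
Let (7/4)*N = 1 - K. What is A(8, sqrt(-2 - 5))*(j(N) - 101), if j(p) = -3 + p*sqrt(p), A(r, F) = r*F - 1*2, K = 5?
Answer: 1968/7 - 40640*I*sqrt(7)/49 ≈ 281.14 - 2194.4*I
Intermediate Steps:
A(r, F) = -2 + F*r (A(r, F) = F*r - 2 = -2 + F*r)
N = -16/7 (N = 4*(1 - 1*5)/7 = 4*(1 - 5)/7 = (4/7)*(-4) = -16/7 ≈ -2.2857)
j(p) = -3 + p**(3/2)
A(8, sqrt(-2 - 5))*(j(N) - 101) = (-2 + sqrt(-2 - 5)*8)*((-3 + (-16/7)**(3/2)) - 101) = (-2 + sqrt(-7)*8)*((-3 - 64*I*sqrt(7)/49) - 101) = (-2 + (I*sqrt(7))*8)*(-104 - 64*I*sqrt(7)/49) = (-2 + 8*I*sqrt(7))*(-104 - 64*I*sqrt(7)/49) = (-104 - 64*I*sqrt(7)/49)*(-2 + 8*I*sqrt(7))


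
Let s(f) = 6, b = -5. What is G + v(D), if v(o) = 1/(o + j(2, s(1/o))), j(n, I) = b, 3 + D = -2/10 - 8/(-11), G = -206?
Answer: -84721/411 ≈ -206.13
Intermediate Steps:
D = -136/55 (D = -3 + (-2/10 - 8/(-11)) = -3 + (-2*⅒ - 8*(-1/11)) = -3 + (-⅕ + 8/11) = -3 + 29/55 = -136/55 ≈ -2.4727)
j(n, I) = -5
v(o) = 1/(-5 + o) (v(o) = 1/(o - 5) = 1/(-5 + o))
G + v(D) = -206 + 1/(-5 - 136/55) = -206 + 1/(-411/55) = -206 - 55/411 = -84721/411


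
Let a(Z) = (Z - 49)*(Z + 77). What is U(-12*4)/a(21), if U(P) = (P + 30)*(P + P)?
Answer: -216/343 ≈ -0.62974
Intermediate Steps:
U(P) = 2*P*(30 + P) (U(P) = (30 + P)*(2*P) = 2*P*(30 + P))
a(Z) = (-49 + Z)*(77 + Z)
U(-12*4)/a(21) = (2*(-12*4)*(30 - 12*4))/(-3773 + 21² + 28*21) = (2*(-48)*(30 - 48))/(-3773 + 441 + 588) = (2*(-48)*(-18))/(-2744) = 1728*(-1/2744) = -216/343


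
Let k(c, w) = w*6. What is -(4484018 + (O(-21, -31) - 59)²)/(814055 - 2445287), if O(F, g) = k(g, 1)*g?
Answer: 1514681/543744 ≈ 2.7857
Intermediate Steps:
k(c, w) = 6*w
O(F, g) = 6*g (O(F, g) = (6*1)*g = 6*g)
-(4484018 + (O(-21, -31) - 59)²)/(814055 - 2445287) = -(4484018 + (6*(-31) - 59)²)/(814055 - 2445287) = -(4484018 + (-186 - 59)²)/(-1631232) = -(4484018 + (-245)²)*(-1)/1631232 = -(4484018 + 60025)*(-1)/1631232 = -4544043*(-1)/1631232 = -1*(-1514681/543744) = 1514681/543744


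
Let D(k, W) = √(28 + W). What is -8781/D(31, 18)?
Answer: -8781*√46/46 ≈ -1294.7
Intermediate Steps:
-8781/D(31, 18) = -8781/√(28 + 18) = -8781*√46/46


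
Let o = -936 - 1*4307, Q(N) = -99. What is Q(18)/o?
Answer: 99/5243 ≈ 0.018882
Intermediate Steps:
o = -5243 (o = -936 - 4307 = -5243)
Q(18)/o = -99/(-5243) = -99*(-1/5243) = 99/5243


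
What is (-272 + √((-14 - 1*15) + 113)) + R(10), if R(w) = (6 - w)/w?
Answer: -1362/5 + 2*√21 ≈ -263.23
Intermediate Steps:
R(w) = (6 - w)/w
(-272 + √((-14 - 1*15) + 113)) + R(10) = (-272 + √((-14 - 1*15) + 113)) + (6 - 1*10)/10 = (-272 + √((-14 - 15) + 113)) + (6 - 10)/10 = (-272 + √(-29 + 113)) + (⅒)*(-4) = (-272 + √84) - ⅖ = (-272 + 2*√21) - ⅖ = -1362/5 + 2*√21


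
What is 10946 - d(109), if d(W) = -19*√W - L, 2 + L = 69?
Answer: 11013 + 19*√109 ≈ 11211.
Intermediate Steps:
L = 67 (L = -2 + 69 = 67)
d(W) = -67 - 19*√W (d(W) = -19*√W - 1*67 = -19*√W - 67 = -67 - 19*√W)
10946 - d(109) = 10946 - (-67 - 19*√109) = 10946 + (67 + 19*√109) = 11013 + 19*√109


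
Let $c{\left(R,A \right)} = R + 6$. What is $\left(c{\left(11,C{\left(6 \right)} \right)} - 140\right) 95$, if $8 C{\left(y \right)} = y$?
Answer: $-11685$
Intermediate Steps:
$C{\left(y \right)} = \frac{y}{8}$
$c{\left(R,A \right)} = 6 + R$
$\left(c{\left(11,C{\left(6 \right)} \right)} - 140\right) 95 = \left(\left(6 + 11\right) - 140\right) 95 = \left(17 - 140\right) 95 = \left(-123\right) 95 = -11685$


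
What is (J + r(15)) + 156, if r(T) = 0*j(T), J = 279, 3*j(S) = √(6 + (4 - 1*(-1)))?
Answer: 435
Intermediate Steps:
j(S) = √11/3 (j(S) = √(6 + (4 - 1*(-1)))/3 = √(6 + (4 + 1))/3 = √(6 + 5)/3 = √11/3)
r(T) = 0 (r(T) = 0*(√11/3) = 0)
(J + r(15)) + 156 = (279 + 0) + 156 = 279 + 156 = 435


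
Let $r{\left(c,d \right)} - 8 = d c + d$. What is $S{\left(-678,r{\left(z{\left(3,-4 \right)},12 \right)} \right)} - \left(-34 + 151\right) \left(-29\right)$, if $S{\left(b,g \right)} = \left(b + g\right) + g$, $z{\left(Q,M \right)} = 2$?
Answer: $2803$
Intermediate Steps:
$r{\left(c,d \right)} = 8 + d + c d$ ($r{\left(c,d \right)} = 8 + \left(d c + d\right) = 8 + \left(c d + d\right) = 8 + \left(d + c d\right) = 8 + d + c d$)
$S{\left(b,g \right)} = b + 2 g$
$S{\left(-678,r{\left(z{\left(3,-4 \right)},12 \right)} \right)} - \left(-34 + 151\right) \left(-29\right) = \left(-678 + 2 \left(8 + 12 + 2 \cdot 12\right)\right) - \left(-34 + 151\right) \left(-29\right) = \left(-678 + 2 \left(8 + 12 + 24\right)\right) - 117 \left(-29\right) = \left(-678 + 2 \cdot 44\right) - -3393 = \left(-678 + 88\right) + 3393 = -590 + 3393 = 2803$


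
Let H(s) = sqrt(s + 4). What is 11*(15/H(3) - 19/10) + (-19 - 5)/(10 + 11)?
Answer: -1543/70 + 165*sqrt(7)/7 ≈ 40.321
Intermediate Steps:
H(s) = sqrt(4 + s)
11*(15/H(3) - 19/10) + (-19 - 5)/(10 + 11) = 11*(15/(sqrt(4 + 3)) - 19/10) + (-19 - 5)/(10 + 11) = 11*(15/(sqrt(7)) - 19*1/10) - 24/21 = 11*(15*(sqrt(7)/7) - 19/10) - 24*1/21 = 11*(15*sqrt(7)/7 - 19/10) - 8/7 = 11*(-19/10 + 15*sqrt(7)/7) - 8/7 = (-209/10 + 165*sqrt(7)/7) - 8/7 = -1543/70 + 165*sqrt(7)/7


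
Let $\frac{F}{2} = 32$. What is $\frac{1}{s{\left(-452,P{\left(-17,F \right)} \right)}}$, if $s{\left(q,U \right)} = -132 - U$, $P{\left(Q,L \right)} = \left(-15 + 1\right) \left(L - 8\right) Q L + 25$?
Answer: $- \frac{1}{853149} \approx -1.1721 \cdot 10^{-6}$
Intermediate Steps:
$F = 64$ ($F = 2 \cdot 32 = 64$)
$P{\left(Q,L \right)} = 25 + L Q \left(112 - 14 L\right)$ ($P{\left(Q,L \right)} = - 14 \left(-8 + L\right) Q L + 25 = \left(112 - 14 L\right) Q L + 25 = Q \left(112 - 14 L\right) L + 25 = L Q \left(112 - 14 L\right) + 25 = 25 + L Q \left(112 - 14 L\right)$)
$\frac{1}{s{\left(-452,P{\left(-17,F \right)} \right)}} = \frac{1}{-132 - \left(25 - - 238 \cdot 64^{2} + 112 \cdot 64 \left(-17\right)\right)} = \frac{1}{-132 - \left(25 - \left(-238\right) 4096 - 121856\right)} = \frac{1}{-132 - \left(25 + 974848 - 121856\right)} = \frac{1}{-132 - 853017} = \frac{1}{-853149} = - \frac{1}{853149}$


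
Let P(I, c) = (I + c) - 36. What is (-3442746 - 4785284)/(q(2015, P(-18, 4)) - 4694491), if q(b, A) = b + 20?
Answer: 4114015/2346228 ≈ 1.7535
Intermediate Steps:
P(I, c) = -36 + I + c
q(b, A) = 20 + b
(-3442746 - 4785284)/(q(2015, P(-18, 4)) - 4694491) = (-3442746 - 4785284)/((20 + 2015) - 4694491) = -8228030/(2035 - 4694491) = -8228030/(-4692456) = -8228030*(-1/4692456) = 4114015/2346228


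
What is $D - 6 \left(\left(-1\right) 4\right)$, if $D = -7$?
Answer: $17$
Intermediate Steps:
$D - 6 \left(\left(-1\right) 4\right) = -7 - 6 \left(\left(-1\right) 4\right) = -7 - -24 = -7 + 24 = 17$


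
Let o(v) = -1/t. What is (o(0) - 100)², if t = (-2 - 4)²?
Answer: 12967201/1296 ≈ 10006.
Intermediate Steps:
t = 36 (t = (-6)² = 36)
o(v) = -1/36
(o(0) - 100)² = (-1/36 - 100)² = (-3601/36)² = 12967201/1296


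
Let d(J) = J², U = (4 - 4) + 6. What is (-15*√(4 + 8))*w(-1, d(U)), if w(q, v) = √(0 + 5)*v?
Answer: -1080*√15 ≈ -4182.8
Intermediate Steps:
U = 6 (U = 0 + 6 = 6)
w(q, v) = v*√5 (w(q, v) = √5*v = v*√5)
(-15*√(4 + 8))*w(-1, d(U)) = (-15*√(4 + 8))*(6²*√5) = (-30*√3)*(36*√5) = -1080*√15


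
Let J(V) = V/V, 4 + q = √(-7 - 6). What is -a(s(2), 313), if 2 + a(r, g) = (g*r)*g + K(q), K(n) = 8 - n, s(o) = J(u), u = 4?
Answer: -97979 + I*√13 ≈ -97979.0 + 3.6056*I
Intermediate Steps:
q = -4 + I*√13 (q = -4 + √(-7 - 6) = -4 + √(-13) = -4 + I*√13 ≈ -4.0 + 3.6056*I)
J(V) = 1
s(o) = 1
a(r, g) = 10 + r*g² - I*√13 (a(r, g) = -2 + ((g*r)*g + (8 - (-4 + I*√13))) = -2 + (r*g² + (8 + (4 - I*√13))) = -2 + (r*g² + (12 - I*√13)) = -2 + (12 + r*g² - I*√13) = 10 + r*g² - I*√13)
-a(s(2), 313) = -(10 + 1*313² - I*√13) = -(10 + 1*97969 - I*√13) = -(10 + 97969 - I*√13) = -(97979 - I*√13) = -97979 + I*√13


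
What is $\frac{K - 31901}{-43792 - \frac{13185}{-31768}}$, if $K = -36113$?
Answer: $\frac{2160668752}{1391171071} \approx 1.5531$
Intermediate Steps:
$\frac{K - 31901}{-43792 - \frac{13185}{-31768}} = \frac{-36113 - 31901}{-43792 - \frac{13185}{-31768}} = - \frac{68014}{-43792 - - \frac{13185}{31768}} = - \frac{68014}{-43792 + \frac{13185}{31768}} = - \frac{68014}{- \frac{1391171071}{31768}} = \left(-68014\right) \left(- \frac{31768}{1391171071}\right) = \frac{2160668752}{1391171071}$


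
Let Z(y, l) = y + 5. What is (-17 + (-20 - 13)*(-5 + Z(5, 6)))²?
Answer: 33124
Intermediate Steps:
Z(y, l) = 5 + y
(-17 + (-20 - 13)*(-5 + Z(5, 6)))² = (-17 + (-20 - 13)*(-5 + (5 + 5)))² = (-17 - 33*(-5 + 10))² = (-17 - 33*5)² = (-17 - 165)² = (-182)² = 33124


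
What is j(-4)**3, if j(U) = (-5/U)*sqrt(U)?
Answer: -125*I/8 ≈ -15.625*I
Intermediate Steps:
j(U) = -5/sqrt(U)
j(-4)**3 = (-(-5)*I/2)**3 = (5*I/2)**3 = -125*I/8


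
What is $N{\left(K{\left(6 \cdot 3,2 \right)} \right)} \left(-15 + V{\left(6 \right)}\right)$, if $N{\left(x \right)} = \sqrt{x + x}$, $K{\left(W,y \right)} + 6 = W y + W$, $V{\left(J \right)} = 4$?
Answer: $- 44 \sqrt{6} \approx -107.78$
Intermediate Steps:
$K{\left(W,y \right)} = -6 + W + W y$ ($K{\left(W,y \right)} = -6 + \left(W y + W\right) = -6 + \left(W + W y\right) = -6 + W + W y$)
$N{\left(x \right)} = \sqrt{2} \sqrt{x}$ ($N{\left(x \right)} = \sqrt{2 x} = \sqrt{2} \sqrt{x}$)
$N{\left(K{\left(6 \cdot 3,2 \right)} \right)} \left(-15 + V{\left(6 \right)}\right) = \sqrt{2} \sqrt{-6 + 6 \cdot 3 + 6 \cdot 3 \cdot 2} \left(-15 + 4\right) = \sqrt{2} \sqrt{-6 + 18 + 18 \cdot 2} \left(-11\right) = \sqrt{2} \sqrt{-6 + 18 + 36} \left(-11\right) = \sqrt{2} \sqrt{48} \left(-11\right) = \sqrt{2} \cdot 4 \sqrt{3} \left(-11\right) = 4 \sqrt{6} \left(-11\right) = - 44 \sqrt{6}$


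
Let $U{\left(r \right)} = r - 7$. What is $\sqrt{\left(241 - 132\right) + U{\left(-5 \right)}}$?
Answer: $\sqrt{97} \approx 9.8489$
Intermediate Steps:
$U{\left(r \right)} = -7 + r$
$\sqrt{\left(241 - 132\right) + U{\left(-5 \right)}} = \sqrt{\left(241 - 132\right) - 12} = \sqrt{109 - 12} = \sqrt{97}$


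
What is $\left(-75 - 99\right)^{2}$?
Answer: $30276$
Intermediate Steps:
$\left(-75 - 99\right)^{2} = \left(-174\right)^{2} = 30276$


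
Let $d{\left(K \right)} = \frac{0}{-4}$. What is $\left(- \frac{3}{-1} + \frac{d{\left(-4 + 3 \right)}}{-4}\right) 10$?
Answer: $30$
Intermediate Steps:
$d{\left(K \right)} = 0$ ($d{\left(K \right)} = 0 \left(- \frac{1}{4}\right) = 0$)
$\left(- \frac{3}{-1} + \frac{d{\left(-4 + 3 \right)}}{-4}\right) 10 = \left(- \frac{3}{-1} + \frac{0}{-4}\right) 10 = \left(\left(-3\right) \left(-1\right) + 0 \left(- \frac{1}{4}\right)\right) 10 = \left(3 + 0\right) 10 = 3 \cdot 10 = 30$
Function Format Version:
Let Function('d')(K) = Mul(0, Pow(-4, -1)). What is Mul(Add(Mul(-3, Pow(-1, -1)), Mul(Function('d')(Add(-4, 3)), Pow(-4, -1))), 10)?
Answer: 30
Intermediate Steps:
Function('d')(K) = 0 (Function('d')(K) = Mul(0, Rational(-1, 4)) = 0)
Mul(Add(Mul(-3, Pow(-1, -1)), Mul(Function('d')(Add(-4, 3)), Pow(-4, -1))), 10) = Mul(Add(Mul(-3, Pow(-1, -1)), Mul(0, Pow(-4, -1))), 10) = Mul(Add(Mul(-3, -1), Mul(0, Rational(-1, 4))), 10) = Mul(Add(3, 0), 10) = Mul(3, 10) = 30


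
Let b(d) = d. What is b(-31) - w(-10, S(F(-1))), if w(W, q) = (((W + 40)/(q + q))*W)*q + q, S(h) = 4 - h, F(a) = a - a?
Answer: 115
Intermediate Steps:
F(a) = 0
w(W, q) = q + W*(40 + W)/2 (w(W, q) = (((40 + W)/((2*q)))*W)*q + q = (((40 + W)*(1/(2*q)))*W)*q + q = (((40 + W)/(2*q))*W)*q + q = (W*(40 + W)/(2*q))*q + q = W*(40 + W)/2 + q = q + W*(40 + W)/2)
b(-31) - w(-10, S(F(-1))) = -31 - ((4 - 1*0) + (½)*(-10)² + 20*(-10)) = -31 - ((4 + 0) + (½)*100 - 200) = -31 - (4 + 50 - 200) = -31 - 1*(-146) = -31 + 146 = 115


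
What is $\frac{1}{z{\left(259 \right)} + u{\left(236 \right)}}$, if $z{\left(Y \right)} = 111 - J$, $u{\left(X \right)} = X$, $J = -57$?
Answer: $\frac{1}{404} \approx 0.0024752$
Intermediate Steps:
$z{\left(Y \right)} = 168$ ($z{\left(Y \right)} = 111 - -57 = 111 + 57 = 168$)
$\frac{1}{z{\left(259 \right)} + u{\left(236 \right)}} = \frac{1}{168 + 236} = \frac{1}{404}$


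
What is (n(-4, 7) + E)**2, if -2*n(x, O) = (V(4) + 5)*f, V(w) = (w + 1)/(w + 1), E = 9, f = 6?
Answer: 81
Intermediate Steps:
V(w) = 1 (V(w) = (1 + w)/(1 + w) = 1)
n(x, O) = -18 (n(x, O) = -(1 + 5)*6/2 = -3*6 = -1/2*36 = -18)
(n(-4, 7) + E)**2 = (-18 + 9)**2 = (-9)**2 = 81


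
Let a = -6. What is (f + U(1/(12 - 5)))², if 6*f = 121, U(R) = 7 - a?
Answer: 39601/36 ≈ 1100.0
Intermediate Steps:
U(R) = 13 (U(R) = 7 - 1*(-6) = 7 + 6 = 13)
f = 121/6 (f = (⅙)*121 = 121/6 ≈ 20.167)
(f + U(1/(12 - 5)))² = (121/6 + 13)² = (199/6)² = 39601/36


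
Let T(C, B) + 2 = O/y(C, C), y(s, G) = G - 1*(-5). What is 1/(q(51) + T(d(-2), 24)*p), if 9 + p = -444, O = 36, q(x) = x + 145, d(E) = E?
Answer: -1/4334 ≈ -0.00023073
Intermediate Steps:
q(x) = 145 + x
y(s, G) = 5 + G (y(s, G) = G + 5 = 5 + G)
p = -453 (p = -9 - 444 = -453)
T(C, B) = -2 + 36/(5 + C)
1/(q(51) + T(d(-2), 24)*p) = 1/((145 + 51) + (2*(13 - 1*(-2))/(5 - 2))*(-453)) = 1/(196 + (2*(13 + 2)/3)*(-453)) = 1/(196 + (2*(⅓)*15)*(-453)) = 1/(196 + 10*(-453)) = 1/(196 - 4530) = 1/(-4334) = -1/4334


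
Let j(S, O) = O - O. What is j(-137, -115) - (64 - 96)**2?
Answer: -1024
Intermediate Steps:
j(S, O) = 0
j(-137, -115) - (64 - 96)**2 = 0 - (64 - 96)**2 = 0 - 1*(-32)**2 = 0 - 1*1024 = 0 - 1024 = -1024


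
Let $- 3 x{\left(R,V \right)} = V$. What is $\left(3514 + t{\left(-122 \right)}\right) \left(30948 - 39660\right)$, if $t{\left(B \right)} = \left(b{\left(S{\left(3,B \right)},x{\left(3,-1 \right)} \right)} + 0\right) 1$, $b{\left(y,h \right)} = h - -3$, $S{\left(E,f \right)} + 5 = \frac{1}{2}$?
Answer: $-30643008$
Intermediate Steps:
$x{\left(R,V \right)} = - \frac{V}{3}$
$S{\left(E,f \right)} = - \frac{9}{2}$ ($S{\left(E,f \right)} = -5 + \frac{1}{2} = - \frac{9}{2}$)
$b{\left(y,h \right)} = 3 + h$ ($b{\left(y,h \right)} = h + 3 = 3 + h$)
$t{\left(B \right)} = \frac{10}{3}$ ($t{\left(B \right)} = \left(\left(3 - - \frac{1}{3}\right) + 0\right) 1 = \left(\left(3 + \frac{1}{3}\right) + 0\right) 1 = \left(\frac{10}{3} + 0\right) 1 = \frac{10}{3} \cdot 1 = \frac{10}{3}$)
$\left(3514 + t{\left(-122 \right)}\right) \left(30948 - 39660\right) = \left(3514 + \frac{10}{3}\right) \left(30948 - 39660\right) = \frac{10552}{3} \left(-8712\right) = -30643008$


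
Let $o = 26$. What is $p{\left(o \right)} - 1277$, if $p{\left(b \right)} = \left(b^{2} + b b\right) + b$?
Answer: $101$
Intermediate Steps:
$p{\left(b \right)} = b + 2 b^{2}$ ($p{\left(b \right)} = \left(b^{2} + b^{2}\right) + b = 2 b^{2} + b = b + 2 b^{2}$)
$p{\left(o \right)} - 1277 = 26 \left(1 + 2 \cdot 26\right) - 1277 = 26 \left(1 + 52\right) - 1277 = 26 \cdot 53 - 1277 = 1378 - 1277 = 101$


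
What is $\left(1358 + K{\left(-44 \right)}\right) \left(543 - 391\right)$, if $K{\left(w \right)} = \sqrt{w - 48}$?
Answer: $206416 + 304 i \sqrt{23} \approx 2.0642 \cdot 10^{5} + 1457.9 i$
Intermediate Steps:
$K{\left(w \right)} = \sqrt{-48 + w}$
$\left(1358 + K{\left(-44 \right)}\right) \left(543 - 391\right) = \left(1358 + \sqrt{-48 - 44}\right) \left(543 - 391\right) = \left(1358 + \sqrt{-92}\right) 152 = \left(1358 + 2 i \sqrt{23}\right) 152 = 206416 + 304 i \sqrt{23}$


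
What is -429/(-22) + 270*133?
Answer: 71859/2 ≈ 35930.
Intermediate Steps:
-429/(-22) + 270*133 = -429*(-1/22) + 35910 = 39/2 + 35910 = 71859/2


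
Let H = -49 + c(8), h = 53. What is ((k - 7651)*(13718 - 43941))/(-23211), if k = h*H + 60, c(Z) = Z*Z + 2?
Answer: -67397290/7737 ≈ -8711.0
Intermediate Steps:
c(Z) = 2 + Z**2 (c(Z) = Z**2 + 2 = 2 + Z**2)
H = 17 (H = -49 + (2 + 8**2) = -49 + (2 + 64) = -49 + 66 = 17)
k = 961 (k = 53*17 + 60 = 901 + 60 = 961)
((k - 7651)*(13718 - 43941))/(-23211) = ((961 - 7651)*(13718 - 43941))/(-23211) = -6690*(-30223)*(-1/23211) = 202191870*(-1/23211) = -67397290/7737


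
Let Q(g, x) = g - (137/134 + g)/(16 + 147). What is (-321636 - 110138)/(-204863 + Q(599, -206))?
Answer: 9430807708/4461614691 ≈ 2.1138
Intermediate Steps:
Q(g, x) = -137/21842 + 162*g/163 (Q(g, x) = g - (137*(1/134) + g)/163 = g - (137/134 + g)/163 = g - (137/21842 + g/163) = g + (-137/21842 - g/163) = -137/21842 + 162*g/163)
(-321636 - 110138)/(-204863 + Q(599, -206)) = (-321636 - 110138)/(-204863 + (-137/21842 + (162/163)*599)) = -431774/(-204863 + (-137/21842 + 97038/163)) = -431774/(-204863 + 13002955/21842) = -431774/(-4461614691/21842) = -431774*(-21842/4461614691) = 9430807708/4461614691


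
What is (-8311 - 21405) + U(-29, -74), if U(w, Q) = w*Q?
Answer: -27570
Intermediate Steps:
U(w, Q) = Q*w
(-8311 - 21405) + U(-29, -74) = (-8311 - 21405) - 74*(-29) = -29716 + 2146 = -27570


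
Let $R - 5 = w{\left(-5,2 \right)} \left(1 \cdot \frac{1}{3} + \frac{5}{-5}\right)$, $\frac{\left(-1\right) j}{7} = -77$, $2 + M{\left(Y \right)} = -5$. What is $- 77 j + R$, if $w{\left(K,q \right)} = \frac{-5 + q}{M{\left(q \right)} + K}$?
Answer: $- \frac{248989}{6} \approx -41498.0$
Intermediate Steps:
$M{\left(Y \right)} = -7$ ($M{\left(Y \right)} = -2 - 5 = -7$)
$j = 539$ ($j = \left(-7\right) \left(-77\right) = 539$)
$w{\left(K,q \right)} = \frac{-5 + q}{-7 + K}$
$R = \frac{29}{6}$ ($R = 5 + \frac{-5 + 2}{-7 - 5} \left(1 \cdot \frac{1}{3} + \frac{5}{-5}\right) = 5 + \frac{1}{-12} \left(-3\right) \left(1 \cdot \frac{1}{3} + 5 \left(- \frac{1}{5}\right)\right) = 5 + \left(- \frac{1}{12}\right) \left(-3\right) \left(\frac{1}{3} - 1\right) = 5 + \frac{1}{4} \left(- \frac{2}{3}\right) = 5 - \frac{1}{6} = \frac{29}{6} \approx 4.8333$)
$- 77 j + R = \left(-77\right) 539 + \frac{29}{6} = -41503 + \frac{29}{6} = - \frac{248989}{6}$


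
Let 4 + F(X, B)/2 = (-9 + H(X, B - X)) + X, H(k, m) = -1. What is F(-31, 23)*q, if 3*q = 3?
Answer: -90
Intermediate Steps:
q = 1 (q = (⅓)*3 = 1)
F(X, B) = -28 + 2*X (F(X, B) = -8 + 2*((-9 - 1) + X) = -8 + 2*(-10 + X) = -8 + (-20 + 2*X) = -28 + 2*X)
F(-31, 23)*q = (-28 + 2*(-31))*1 = (-28 - 62)*1 = -90*1 = -90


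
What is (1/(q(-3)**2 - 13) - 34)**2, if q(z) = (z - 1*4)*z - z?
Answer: 366377881/316969 ≈ 1155.9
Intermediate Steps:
q(z) = -z + z*(-4 + z) (q(z) = (z - 4)*z - z = (-4 + z)*z - z = z*(-4 + z) - z = -z + z*(-4 + z))
(1/(q(-3)**2 - 13) - 34)**2 = (1/((-3*(-5 - 3))**2 - 13) - 34)**2 = (1/((-3*(-8))**2 - 13) - 34)**2 = (1/(24**2 - 13) - 34)**2 = (1/(576 - 13) - 34)**2 = (1/563 - 34)**2 = (-19141/563)**2 = 366377881/316969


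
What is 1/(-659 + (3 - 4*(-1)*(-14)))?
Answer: -1/712 ≈ -0.0014045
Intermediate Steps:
1/(-659 + (3 - 4*(-1)*(-14))) = 1/(-659 + (3 + 4*(-14))) = 1/(-659 + (3 - 56)) = 1/(-659 - 53) = 1/(-712) = -1/712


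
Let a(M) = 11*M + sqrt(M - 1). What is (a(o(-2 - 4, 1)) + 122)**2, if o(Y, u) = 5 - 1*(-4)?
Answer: 48849 + 884*sqrt(2) ≈ 50099.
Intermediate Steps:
o(Y, u) = 9 (o(Y, u) = 5 + 4 = 9)
a(M) = sqrt(-1 + M) + 11*M (a(M) = 11*M + sqrt(-1 + M) = sqrt(-1 + M) + 11*M)
(a(o(-2 - 4, 1)) + 122)**2 = ((sqrt(-1 + 9) + 11*9) + 122)**2 = ((sqrt(8) + 99) + 122)**2 = ((2*sqrt(2) + 99) + 122)**2 = ((99 + 2*sqrt(2)) + 122)**2 = (221 + 2*sqrt(2))**2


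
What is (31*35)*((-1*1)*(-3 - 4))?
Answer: 7595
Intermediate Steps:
(31*35)*((-1*1)*(-3 - 4)) = 1085*(-1*(-7)) = 1085*7 = 7595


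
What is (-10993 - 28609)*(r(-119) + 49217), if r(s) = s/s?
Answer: -1949131236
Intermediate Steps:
r(s) = 1
(-10993 - 28609)*(r(-119) + 49217) = (-10993 - 28609)*(1 + 49217) = -39602*49218 = -1949131236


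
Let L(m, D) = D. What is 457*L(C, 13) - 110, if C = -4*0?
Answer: 5831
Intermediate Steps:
C = 0
457*L(C, 13) - 110 = 457*13 - 110 = 5941 - 110 = 5831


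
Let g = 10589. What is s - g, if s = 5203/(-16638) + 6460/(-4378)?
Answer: -385722672905/36420582 ≈ -10591.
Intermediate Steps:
s = -65130107/36420582 (s = 5203*(-1/16638) + 6460*(-1/4378) = -5203/16638 - 3230/2189 = -65130107/36420582 ≈ -1.7883)
s - g = -65130107/36420582 - 1*10589 = -65130107/36420582 - 10589 = -385722672905/36420582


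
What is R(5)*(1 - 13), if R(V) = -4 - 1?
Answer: 60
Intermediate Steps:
R(V) = -5
R(5)*(1 - 13) = -5*(1 - 13) = -5*(-12) = 60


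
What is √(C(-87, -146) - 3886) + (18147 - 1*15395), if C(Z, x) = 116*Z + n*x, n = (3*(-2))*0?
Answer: 2752 + I*√13978 ≈ 2752.0 + 118.23*I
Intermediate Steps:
n = 0 (n = -6*0 = 0)
C(Z, x) = 116*Z (C(Z, x) = 116*Z + 0*x = 116*Z + 0 = 116*Z)
√(C(-87, -146) - 3886) + (18147 - 1*15395) = √(116*(-87) - 3886) + (18147 - 1*15395) = √(-10092 - 3886) + (18147 - 15395) = √(-13978) + 2752 = I*√13978 + 2752 = 2752 + I*√13978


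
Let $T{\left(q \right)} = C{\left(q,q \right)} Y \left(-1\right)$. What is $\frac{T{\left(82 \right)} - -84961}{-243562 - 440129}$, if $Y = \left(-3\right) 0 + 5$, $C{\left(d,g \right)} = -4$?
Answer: $- \frac{28327}{227897} \approx -0.1243$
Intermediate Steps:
$Y = 5$ ($Y = 0 + 5 = 5$)
$T{\left(q \right)} = 20$ ($T{\left(q \right)} = \left(-4\right) 5 \left(-1\right) = \left(-20\right) \left(-1\right) = 20$)
$\frac{T{\left(82 \right)} - -84961}{-243562 - 440129} = \frac{20 - -84961}{-243562 - 440129} = \frac{20 + 84961}{-683691} = 84981 \left(- \frac{1}{683691}\right) = - \frac{28327}{227897}$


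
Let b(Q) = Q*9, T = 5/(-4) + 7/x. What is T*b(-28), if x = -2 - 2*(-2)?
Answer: -567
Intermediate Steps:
x = 2 (x = -2 + 4 = 2)
T = 9/4 (T = 5/(-4) + 7/2 = 5*(-¼) + 7*(½) = -5/4 + 7/2 = 9/4 ≈ 2.2500)
b(Q) = 9*Q
T*b(-28) = 9*(9*(-28))/4 = (9/4)*(-252) = -567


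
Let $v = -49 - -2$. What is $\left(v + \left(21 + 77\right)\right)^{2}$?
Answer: $2601$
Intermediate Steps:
$v = -47$ ($v = -49 + 2 = -47$)
$\left(v + \left(21 + 77\right)\right)^{2} = \left(-47 + \left(21 + 77\right)\right)^{2} = \left(-47 + 98\right)^{2} = 51^{2} = 2601$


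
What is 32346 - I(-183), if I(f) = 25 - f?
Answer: 32138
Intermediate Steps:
32346 - I(-183) = 32346 - (25 - 1*(-183)) = 32346 - (25 + 183) = 32346 - 1*208 = 32346 - 208 = 32138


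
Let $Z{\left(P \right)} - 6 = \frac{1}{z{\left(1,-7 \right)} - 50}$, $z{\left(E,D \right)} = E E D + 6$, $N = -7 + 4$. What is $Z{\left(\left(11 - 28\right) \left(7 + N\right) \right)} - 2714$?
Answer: $- \frac{138109}{51} \approx -2708.0$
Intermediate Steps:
$N = -3$
$z{\left(E,D \right)} = 6 + D E^{2}$ ($z{\left(E,D \right)} = E^{2} D + 6 = D E^{2} + 6 = 6 + D E^{2}$)
$Z{\left(P \right)} = \frac{305}{51}$ ($Z{\left(P \right)} = 6 + \frac{1}{\left(6 - 7 \cdot 1^{2}\right) - 50} = 6 + \frac{1}{\left(6 - 7\right) - 50} = 6 + \frac{1}{-1 - 50} = 6 + \frac{1}{-51} = 6 - \frac{1}{51} = \frac{305}{51}$)
$Z{\left(\left(11 - 28\right) \left(7 + N\right) \right)} - 2714 = \frac{305}{51} - 2714 = - \frac{138109}{51}$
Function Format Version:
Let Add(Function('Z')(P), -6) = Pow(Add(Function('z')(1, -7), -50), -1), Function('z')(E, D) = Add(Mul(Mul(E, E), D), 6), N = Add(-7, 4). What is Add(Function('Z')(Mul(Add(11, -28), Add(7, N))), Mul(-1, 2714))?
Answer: Rational(-138109, 51) ≈ -2708.0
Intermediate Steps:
N = -3
Function('z')(E, D) = Add(6, Mul(D, Pow(E, 2))) (Function('z')(E, D) = Add(Mul(Pow(E, 2), D), 6) = Add(Mul(D, Pow(E, 2)), 6) = Add(6, Mul(D, Pow(E, 2))))
Function('Z')(P) = Rational(305, 51) (Function('Z')(P) = Add(6, Pow(Add(Add(6, Mul(-7, Pow(1, 2))), -50), -1)) = Add(6, Pow(Add(Add(6, Mul(-7, 1)), -50), -1)) = Add(6, Pow(Add(Add(6, -7), -50), -1)) = Add(6, Pow(Add(-1, -50), -1)) = Add(6, Pow(-51, -1)) = Add(6, Rational(-1, 51)) = Rational(305, 51))
Add(Function('Z')(Mul(Add(11, -28), Add(7, N))), Mul(-1, 2714)) = Add(Rational(305, 51), Mul(-1, 2714)) = Add(Rational(305, 51), -2714) = Rational(-138109, 51)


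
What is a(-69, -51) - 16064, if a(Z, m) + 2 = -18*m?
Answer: -15148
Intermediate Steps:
a(Z, m) = -2 - 18*m
a(-69, -51) - 16064 = (-2 - 18*(-51)) - 16064 = (-2 + 918) - 16064 = 916 - 16064 = -15148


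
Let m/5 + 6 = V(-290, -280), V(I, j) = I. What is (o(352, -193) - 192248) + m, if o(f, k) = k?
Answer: -193921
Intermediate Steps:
m = -1480 (m = -30 + 5*(-290) = -30 - 1450 = -1480)
(o(352, -193) - 192248) + m = (-193 - 192248) - 1480 = -192441 - 1480 = -193921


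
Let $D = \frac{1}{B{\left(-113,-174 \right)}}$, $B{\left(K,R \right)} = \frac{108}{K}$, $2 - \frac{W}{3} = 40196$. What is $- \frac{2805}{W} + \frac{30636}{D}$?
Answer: $- \frac{12089936347}{412902} \approx -29280.0$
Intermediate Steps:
$W = -120582$ ($W = 6 - 120588 = -120582$)
$D = - \frac{113}{108}$ ($D = \frac{1}{108 \frac{1}{-113}} = \frac{1}{108 \left(- \frac{1}{113}\right)} = \frac{1}{- \frac{108}{113}} = - \frac{113}{108} \approx -1.0463$)
$- \frac{2805}{W} + \frac{30636}{D} = - \frac{2805}{-120582} + \frac{30636}{- \frac{113}{108}} = \left(-2805\right) \left(- \frac{1}{120582}\right) + 30636 \left(- \frac{108}{113}\right) = \frac{85}{3654} - \frac{3308688}{113} = - \frac{12089936347}{412902}$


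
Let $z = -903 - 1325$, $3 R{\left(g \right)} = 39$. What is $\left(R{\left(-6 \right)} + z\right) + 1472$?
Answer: $-743$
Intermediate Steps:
$R{\left(g \right)} = 13$ ($R{\left(g \right)} = \frac{1}{3} \cdot 39 = 13$)
$z = -2228$
$\left(R{\left(-6 \right)} + z\right) + 1472 = \left(13 - 2228\right) + 1472 = -2215 + 1472 = -743$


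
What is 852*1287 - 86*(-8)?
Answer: 1097212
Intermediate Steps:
852*1287 - 86*(-8) = 1096524 + 688 = 1097212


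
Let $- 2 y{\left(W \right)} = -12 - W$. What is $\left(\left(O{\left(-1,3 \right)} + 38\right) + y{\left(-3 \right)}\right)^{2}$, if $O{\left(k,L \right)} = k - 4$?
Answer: $\frac{5625}{4} \approx 1406.3$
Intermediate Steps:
$O{\left(k,L \right)} = -4 + k$
$y{\left(W \right)} = 6 + \frac{W}{2}$ ($y{\left(W \right)} = - \frac{-12 - W}{2} = 6 + \frac{W}{2}$)
$\left(\left(O{\left(-1,3 \right)} + 38\right) + y{\left(-3 \right)}\right)^{2} = \left(\left(\left(-4 - 1\right) + 38\right) + \left(6 + \frac{1}{2} \left(-3\right)\right)\right)^{2} = \left(\left(-5 + 38\right) + \left(6 - \frac{3}{2}\right)\right)^{2} = \left(33 + \frac{9}{2}\right)^{2} = \left(\frac{75}{2}\right)^{2} = \frac{5625}{4}$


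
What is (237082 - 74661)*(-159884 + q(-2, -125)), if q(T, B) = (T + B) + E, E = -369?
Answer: -26049079980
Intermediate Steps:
q(T, B) = -369 + B + T (q(T, B) = (T + B) - 369 = (B + T) - 369 = -369 + B + T)
(237082 - 74661)*(-159884 + q(-2, -125)) = (237082 - 74661)*(-159884 + (-369 - 125 - 2)) = 162421*(-159884 - 496) = 162421*(-160380) = -26049079980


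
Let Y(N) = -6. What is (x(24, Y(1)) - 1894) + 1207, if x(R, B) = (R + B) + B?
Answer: -675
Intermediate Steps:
x(R, B) = R + 2*B (x(R, B) = (B + R) + B = R + 2*B)
(x(24, Y(1)) - 1894) + 1207 = ((24 + 2*(-6)) - 1894) + 1207 = ((24 - 12) - 1894) + 1207 = (12 - 1894) + 1207 = -1882 + 1207 = -675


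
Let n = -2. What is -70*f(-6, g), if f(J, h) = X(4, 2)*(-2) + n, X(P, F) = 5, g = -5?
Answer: 840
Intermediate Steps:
f(J, h) = -12 (f(J, h) = 5*(-2) - 2 = -10 - 2 = -12)
-70*f(-6, g) = -70*(-12) = 840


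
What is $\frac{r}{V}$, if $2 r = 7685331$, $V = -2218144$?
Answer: $- \frac{7685331}{4436288} \approx -1.7324$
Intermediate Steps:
$r = \frac{7685331}{2}$ ($r = \frac{1}{2} \cdot 7685331 = \frac{7685331}{2} \approx 3.8427 \cdot 10^{6}$)
$\frac{r}{V} = \frac{7685331}{2 \left(-2218144\right)} = \frac{7685331}{2} \left(- \frac{1}{2218144}\right) = - \frac{7685331}{4436288}$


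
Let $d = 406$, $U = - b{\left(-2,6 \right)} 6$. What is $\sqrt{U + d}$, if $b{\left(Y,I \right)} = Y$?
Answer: $\sqrt{418} \approx 20.445$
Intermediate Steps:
$U = 12$ ($U = \left(-1\right) \left(-2\right) 6 = 2 \cdot 6 = 12$)
$\sqrt{U + d} = \sqrt{12 + 406} = \sqrt{418}$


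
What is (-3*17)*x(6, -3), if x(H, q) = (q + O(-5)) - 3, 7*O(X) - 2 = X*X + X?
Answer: 1020/7 ≈ 145.71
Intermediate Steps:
O(X) = 2/7 + X/7 + X²/7 (O(X) = 2/7 + (X*X + X)/7 = 2/7 + (X² + X)/7 = 2/7 + (X + X²)/7 = 2/7 + (X/7 + X²/7) = 2/7 + X/7 + X²/7)
x(H, q) = ⅐ + q (x(H, q) = (q + (2/7 + (⅐)*(-5) + (⅐)*(-5)²)) - 3 = (q + (2/7 - 5/7 + (⅐)*25)) - 3 = (q + (2/7 - 5/7 + 25/7)) - 3 = (q + 22/7) - 3 = (22/7 + q) - 3 = ⅐ + q)
(-3*17)*x(6, -3) = (-3*17)*(⅐ - 3) = -51*(-20/7) = 1020/7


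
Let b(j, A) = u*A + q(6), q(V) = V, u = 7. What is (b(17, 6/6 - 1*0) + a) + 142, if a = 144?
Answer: 299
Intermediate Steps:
b(j, A) = 6 + 7*A (b(j, A) = 7*A + 6 = 6 + 7*A)
(b(17, 6/6 - 1*0) + a) + 142 = ((6 + 7*(6/6 - 1*0)) + 144) + 142 = ((6 + 7*(6*(1/6) + 0)) + 144) + 142 = ((6 + 7*(1 + 0)) + 144) + 142 = ((6 + 7*1) + 144) + 142 = ((6 + 7) + 144) + 142 = (13 + 144) + 142 = 157 + 142 = 299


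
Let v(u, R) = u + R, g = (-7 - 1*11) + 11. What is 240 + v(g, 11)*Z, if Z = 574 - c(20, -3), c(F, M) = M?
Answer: 2548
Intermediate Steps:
g = -7 (g = (-7 - 11) + 11 = -18 + 11 = -7)
v(u, R) = R + u
Z = 577 (Z = 574 - 1*(-3) = 574 + 3 = 577)
240 + v(g, 11)*Z = 240 + (11 - 7)*577 = 240 + 4*577 = 240 + 2308 = 2548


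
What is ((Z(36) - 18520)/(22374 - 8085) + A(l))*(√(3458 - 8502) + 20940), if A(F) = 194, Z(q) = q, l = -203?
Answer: 19220002360/4763 + 5507164*I*√1261/14289 ≈ 4.0353e+6 + 13686.0*I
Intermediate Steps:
((Z(36) - 18520)/(22374 - 8085) + A(l))*(√(3458 - 8502) + 20940) = ((36 - 18520)/(22374 - 8085) + 194)*(√(3458 - 8502) + 20940) = (-18484/14289 + 194)*(√(-5044) + 20940) = (-18484*1/14289 + 194)*(2*I*√1261 + 20940) = (-18484/14289 + 194)*(20940 + 2*I*√1261) = 2753582*(20940 + 2*I*√1261)/14289 = 19220002360/4763 + 5507164*I*√1261/14289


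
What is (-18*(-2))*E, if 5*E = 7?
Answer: 252/5 ≈ 50.400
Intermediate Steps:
E = 7/5 (E = (⅕)*7 = 7/5 ≈ 1.4000)
(-18*(-2))*E = -18*(-2)*(7/5) = 36*(7/5) = 252/5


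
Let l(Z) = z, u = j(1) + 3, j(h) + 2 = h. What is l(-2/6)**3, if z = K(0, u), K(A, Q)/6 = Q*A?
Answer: 0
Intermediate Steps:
j(h) = -2 + h
u = 2 (u = (-2 + 1) + 3 = -1 + 3 = 2)
K(A, Q) = 6*A*Q (K(A, Q) = 6*(Q*A) = 6*(A*Q) = 6*A*Q)
z = 0 (z = 6*0*2 = 0)
l(Z) = 0
l(-2/6)**3 = 0**3 = 0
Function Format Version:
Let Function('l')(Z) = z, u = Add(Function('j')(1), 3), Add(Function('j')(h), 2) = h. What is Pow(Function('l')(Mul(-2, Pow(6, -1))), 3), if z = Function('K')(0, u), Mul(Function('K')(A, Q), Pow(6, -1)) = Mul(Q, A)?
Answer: 0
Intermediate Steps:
Function('j')(h) = Add(-2, h)
u = 2 (u = Add(Add(-2, 1), 3) = Add(-1, 3) = 2)
Function('K')(A, Q) = Mul(6, A, Q) (Function('K')(A, Q) = Mul(6, Mul(Q, A)) = Mul(6, Mul(A, Q)) = Mul(6, A, Q))
z = 0 (z = Mul(6, 0, 2) = 0)
Function('l')(Z) = 0
Pow(Function('l')(Mul(-2, Pow(6, -1))), 3) = Pow(0, 3) = 0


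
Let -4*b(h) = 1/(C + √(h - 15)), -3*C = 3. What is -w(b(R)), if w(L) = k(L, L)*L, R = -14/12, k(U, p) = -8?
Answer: 12/103 + 2*I*√582/103 ≈ 0.1165 + 0.46844*I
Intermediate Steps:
C = -1 (C = -⅓*3 = -1)
R = -7/6 (R = -14*1/12 = -7/6 ≈ -1.1667)
b(h) = -1/(4*(-1 + √(-15 + h))) (b(h) = -1/(4*(-1 + √(h - 15))) = -1/(4*(-1 + √(-15 + h))))
w(L) = -8*L
-w(b(R)) = -(-8)*(-1/(-4 + 4*√(-15 - 7/6))) = -(-8)*(-1/(-4 + 4*√(-97/6))) = -(-8)*(-1/(-4 + 4*(I*√582/6))) = -(-8)*(-1/(-4 + 2*I*√582/3)) = -8/(-4 + 2*I*√582/3)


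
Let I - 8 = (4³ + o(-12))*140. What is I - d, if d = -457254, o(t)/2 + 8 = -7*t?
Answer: 487502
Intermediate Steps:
o(t) = -16 - 14*t (o(t) = -16 + 2*(-7*t) = -16 - 14*t)
I = 30248 (I = 8 + (4³ + (-16 - 14*(-12)))*140 = 8 + (64 + (-16 + 168))*140 = 8 + (64 + 152)*140 = 8 + 216*140 = 8 + 30240 = 30248)
I - d = 30248 - 1*(-457254) = 30248 + 457254 = 487502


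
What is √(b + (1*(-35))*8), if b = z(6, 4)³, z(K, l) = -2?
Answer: 12*I*√2 ≈ 16.971*I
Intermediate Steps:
b = -8 (b = (-2)³ = -8)
√(b + (1*(-35))*8) = √(-8 + (1*(-35))*8) = √(-8 - 35*8) = √(-8 - 280) = √(-288) = 12*I*√2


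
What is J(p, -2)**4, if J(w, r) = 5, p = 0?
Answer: 625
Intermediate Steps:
J(p, -2)**4 = 5**4 = 625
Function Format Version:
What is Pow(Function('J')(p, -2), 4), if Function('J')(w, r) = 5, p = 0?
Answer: 625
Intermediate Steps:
Pow(Function('J')(p, -2), 4) = Pow(5, 4) = 625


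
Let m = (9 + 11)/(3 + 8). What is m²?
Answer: 400/121 ≈ 3.3058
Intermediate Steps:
m = 20/11 ≈ 1.8182
m² = (20/11)² = 400/121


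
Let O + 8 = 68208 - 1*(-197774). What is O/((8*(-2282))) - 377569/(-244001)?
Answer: -29002511155/2227241128 ≈ -13.022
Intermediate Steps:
O = 265974 (O = -8 + (68208 - 1*(-197774)) = -8 + (68208 + 197774) = -8 + 265982 = 265974)
O/((8*(-2282))) - 377569/(-244001) = 265974/((8*(-2282))) - 377569/(-244001) = 265974/(-18256) - 377569*(-1/244001) = 265974*(-1/18256) + 377569/244001 = -132987/9128 + 377569/244001 = -29002511155/2227241128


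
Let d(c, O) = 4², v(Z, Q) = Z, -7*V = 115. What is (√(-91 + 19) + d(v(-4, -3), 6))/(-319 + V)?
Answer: -28/587 - 21*I*√2/1174 ≈ -0.0477 - 0.025297*I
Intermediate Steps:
V = -115/7 (V = -⅐*115 = -115/7 ≈ -16.429)
d(c, O) = 16
(√(-91 + 19) + d(v(-4, -3), 6))/(-319 + V) = (√(-91 + 19) + 16)/(-319 - 115/7) = (√(-72) + 16)/(-2348/7) = (6*I*√2 + 16)*(-7/2348) = (16 + 6*I*√2)*(-7/2348) = -28/587 - 21*I*√2/1174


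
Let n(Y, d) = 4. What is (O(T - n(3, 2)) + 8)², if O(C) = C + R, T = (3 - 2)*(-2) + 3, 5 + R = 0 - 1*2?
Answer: 4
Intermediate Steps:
R = -7 (R = -5 + (0 - 1*2) = -5 + (0 - 2) = -5 - 2 = -7)
T = 1 (T = 1*(-2) + 3 = -2 + 3 = 1)
O(C) = -7 + C (O(C) = C - 7 = -7 + C)
(O(T - n(3, 2)) + 8)² = ((-7 + (1 - 1*4)) + 8)² = ((-7 + (1 - 4)) + 8)² = ((-7 - 3) + 8)² = (-10 + 8)² = (-2)² = 4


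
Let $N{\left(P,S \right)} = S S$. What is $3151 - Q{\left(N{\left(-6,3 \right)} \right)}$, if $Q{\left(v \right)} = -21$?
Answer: $3172$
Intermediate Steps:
$N{\left(P,S \right)} = S^{2}$
$3151 - Q{\left(N{\left(-6,3 \right)} \right)} = 3151 - -21 = 3151 + 21 = 3172$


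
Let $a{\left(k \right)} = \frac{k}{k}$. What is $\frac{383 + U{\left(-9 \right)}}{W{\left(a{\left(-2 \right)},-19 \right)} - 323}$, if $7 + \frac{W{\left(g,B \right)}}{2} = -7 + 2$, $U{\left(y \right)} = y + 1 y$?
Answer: $- \frac{365}{347} \approx -1.0519$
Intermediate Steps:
$a{\left(k \right)} = 1$
$U{\left(y \right)} = 2 y$ ($U{\left(y \right)} = y + y = 2 y$)
$W{\left(g,B \right)} = -24$ ($W{\left(g,B \right)} = -14 + 2 \left(-7 + 2\right) = -14 + 2 \left(-5\right) = -14 - 10 = -24$)
$\frac{383 + U{\left(-9 \right)}}{W{\left(a{\left(-2 \right)},-19 \right)} - 323} = \frac{383 + 2 \left(-9\right)}{-24 - 323} = \frac{383 - 18}{-347} = 365 \left(- \frac{1}{347}\right) = - \frac{365}{347}$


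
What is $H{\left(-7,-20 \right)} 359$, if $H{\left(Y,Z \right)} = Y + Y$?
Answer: $-5026$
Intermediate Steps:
$H{\left(Y,Z \right)} = 2 Y$
$H{\left(-7,-20 \right)} 359 = 2 \left(-7\right) 359 = \left(-14\right) 359 = -5026$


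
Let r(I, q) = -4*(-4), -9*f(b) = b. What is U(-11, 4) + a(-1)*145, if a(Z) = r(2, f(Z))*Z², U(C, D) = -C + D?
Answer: 2335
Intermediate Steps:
U(C, D) = D - C
f(b) = -b/9
r(I, q) = 16
a(Z) = 16*Z²
U(-11, 4) + a(-1)*145 = (4 - 1*(-11)) + (16*(-1)²)*145 = (4 + 11) + (16*1)*145 = 15 + 16*145 = 15 + 2320 = 2335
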